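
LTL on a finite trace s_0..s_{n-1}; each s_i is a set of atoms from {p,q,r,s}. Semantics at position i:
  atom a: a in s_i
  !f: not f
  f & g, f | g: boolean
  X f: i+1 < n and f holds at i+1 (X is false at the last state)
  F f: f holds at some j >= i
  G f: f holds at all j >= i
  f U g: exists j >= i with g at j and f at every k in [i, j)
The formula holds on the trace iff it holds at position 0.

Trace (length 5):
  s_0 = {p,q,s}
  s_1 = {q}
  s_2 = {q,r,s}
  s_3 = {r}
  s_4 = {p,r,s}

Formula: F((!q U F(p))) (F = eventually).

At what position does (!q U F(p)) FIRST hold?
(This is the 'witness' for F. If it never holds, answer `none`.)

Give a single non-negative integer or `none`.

Answer: 0

Derivation:
s_0={p,q,s}: (!q U F(p))=True !q=False q=True F(p)=True p=True
s_1={q}: (!q U F(p))=True !q=False q=True F(p)=True p=False
s_2={q,r,s}: (!q U F(p))=True !q=False q=True F(p)=True p=False
s_3={r}: (!q U F(p))=True !q=True q=False F(p)=True p=False
s_4={p,r,s}: (!q U F(p))=True !q=True q=False F(p)=True p=True
F((!q U F(p))) holds; first witness at position 0.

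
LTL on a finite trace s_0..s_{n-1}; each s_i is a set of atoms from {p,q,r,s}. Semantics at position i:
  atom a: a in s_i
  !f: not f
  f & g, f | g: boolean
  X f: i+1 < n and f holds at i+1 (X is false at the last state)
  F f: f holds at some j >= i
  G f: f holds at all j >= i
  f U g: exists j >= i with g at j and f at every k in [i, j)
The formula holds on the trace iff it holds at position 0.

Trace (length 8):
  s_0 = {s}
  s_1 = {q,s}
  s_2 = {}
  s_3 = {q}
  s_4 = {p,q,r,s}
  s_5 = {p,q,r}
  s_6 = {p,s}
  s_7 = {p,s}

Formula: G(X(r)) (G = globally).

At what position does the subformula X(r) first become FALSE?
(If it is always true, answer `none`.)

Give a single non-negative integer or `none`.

s_0={s}: X(r)=False r=False
s_1={q,s}: X(r)=False r=False
s_2={}: X(r)=False r=False
s_3={q}: X(r)=True r=False
s_4={p,q,r,s}: X(r)=True r=True
s_5={p,q,r}: X(r)=False r=True
s_6={p,s}: X(r)=False r=False
s_7={p,s}: X(r)=False r=False
G(X(r)) holds globally = False
First violation at position 0.

Answer: 0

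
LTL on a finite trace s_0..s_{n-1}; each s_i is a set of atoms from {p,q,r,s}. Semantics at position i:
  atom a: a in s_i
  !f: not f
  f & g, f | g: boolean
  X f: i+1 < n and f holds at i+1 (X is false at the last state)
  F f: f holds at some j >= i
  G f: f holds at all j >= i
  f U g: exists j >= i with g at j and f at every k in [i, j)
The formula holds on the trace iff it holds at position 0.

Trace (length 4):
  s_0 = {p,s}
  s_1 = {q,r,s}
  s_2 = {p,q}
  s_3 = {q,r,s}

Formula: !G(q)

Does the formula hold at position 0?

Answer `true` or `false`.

s_0={p,s}: !G(q)=True G(q)=False q=False
s_1={q,r,s}: !G(q)=False G(q)=True q=True
s_2={p,q}: !G(q)=False G(q)=True q=True
s_3={q,r,s}: !G(q)=False G(q)=True q=True

Answer: true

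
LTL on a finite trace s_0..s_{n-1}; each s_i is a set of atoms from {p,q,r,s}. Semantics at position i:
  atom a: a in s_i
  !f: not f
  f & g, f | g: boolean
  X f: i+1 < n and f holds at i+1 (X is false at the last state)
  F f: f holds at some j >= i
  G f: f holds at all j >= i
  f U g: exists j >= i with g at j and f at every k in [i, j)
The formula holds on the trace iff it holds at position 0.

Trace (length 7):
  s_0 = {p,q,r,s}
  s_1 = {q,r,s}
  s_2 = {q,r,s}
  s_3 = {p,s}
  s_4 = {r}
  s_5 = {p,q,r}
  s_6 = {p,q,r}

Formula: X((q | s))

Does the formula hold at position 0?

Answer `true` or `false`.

Answer: true

Derivation:
s_0={p,q,r,s}: X((q | s))=True (q | s)=True q=True s=True
s_1={q,r,s}: X((q | s))=True (q | s)=True q=True s=True
s_2={q,r,s}: X((q | s))=True (q | s)=True q=True s=True
s_3={p,s}: X((q | s))=False (q | s)=True q=False s=True
s_4={r}: X((q | s))=True (q | s)=False q=False s=False
s_5={p,q,r}: X((q | s))=True (q | s)=True q=True s=False
s_6={p,q,r}: X((q | s))=False (q | s)=True q=True s=False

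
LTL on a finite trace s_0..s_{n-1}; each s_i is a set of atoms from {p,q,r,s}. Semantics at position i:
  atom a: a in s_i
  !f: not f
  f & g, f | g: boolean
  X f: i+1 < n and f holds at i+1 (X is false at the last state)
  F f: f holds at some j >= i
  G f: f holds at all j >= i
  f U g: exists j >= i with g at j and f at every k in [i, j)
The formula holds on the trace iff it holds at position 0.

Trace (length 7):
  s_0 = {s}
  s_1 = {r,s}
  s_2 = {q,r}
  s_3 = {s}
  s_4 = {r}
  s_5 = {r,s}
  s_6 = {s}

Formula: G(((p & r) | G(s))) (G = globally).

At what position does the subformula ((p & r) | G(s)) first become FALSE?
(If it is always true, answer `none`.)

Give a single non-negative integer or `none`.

s_0={s}: ((p & r) | G(s))=False (p & r)=False p=False r=False G(s)=False s=True
s_1={r,s}: ((p & r) | G(s))=False (p & r)=False p=False r=True G(s)=False s=True
s_2={q,r}: ((p & r) | G(s))=False (p & r)=False p=False r=True G(s)=False s=False
s_3={s}: ((p & r) | G(s))=False (p & r)=False p=False r=False G(s)=False s=True
s_4={r}: ((p & r) | G(s))=False (p & r)=False p=False r=True G(s)=False s=False
s_5={r,s}: ((p & r) | G(s))=True (p & r)=False p=False r=True G(s)=True s=True
s_6={s}: ((p & r) | G(s))=True (p & r)=False p=False r=False G(s)=True s=True
G(((p & r) | G(s))) holds globally = False
First violation at position 0.

Answer: 0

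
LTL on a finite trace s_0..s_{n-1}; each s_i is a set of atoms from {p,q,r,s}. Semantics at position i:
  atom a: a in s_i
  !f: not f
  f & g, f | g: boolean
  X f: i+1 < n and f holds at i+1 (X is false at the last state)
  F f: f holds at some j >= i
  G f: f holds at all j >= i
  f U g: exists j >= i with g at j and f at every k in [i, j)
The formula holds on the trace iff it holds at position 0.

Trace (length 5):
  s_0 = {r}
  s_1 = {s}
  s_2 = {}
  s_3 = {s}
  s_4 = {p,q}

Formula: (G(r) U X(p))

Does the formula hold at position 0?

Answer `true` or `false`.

Answer: false

Derivation:
s_0={r}: (G(r) U X(p))=False G(r)=False r=True X(p)=False p=False
s_1={s}: (G(r) U X(p))=False G(r)=False r=False X(p)=False p=False
s_2={}: (G(r) U X(p))=False G(r)=False r=False X(p)=False p=False
s_3={s}: (G(r) U X(p))=True G(r)=False r=False X(p)=True p=False
s_4={p,q}: (G(r) U X(p))=False G(r)=False r=False X(p)=False p=True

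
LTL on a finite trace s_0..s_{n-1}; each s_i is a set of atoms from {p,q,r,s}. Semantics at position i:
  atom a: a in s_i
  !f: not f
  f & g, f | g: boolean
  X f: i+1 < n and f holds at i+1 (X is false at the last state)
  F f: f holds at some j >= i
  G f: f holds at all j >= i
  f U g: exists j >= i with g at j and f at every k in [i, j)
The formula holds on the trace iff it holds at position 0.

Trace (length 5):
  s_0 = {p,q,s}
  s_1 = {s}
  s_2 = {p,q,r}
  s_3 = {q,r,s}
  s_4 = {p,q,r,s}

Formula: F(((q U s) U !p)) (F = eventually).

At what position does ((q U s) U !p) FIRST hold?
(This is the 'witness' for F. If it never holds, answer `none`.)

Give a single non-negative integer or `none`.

s_0={p,q,s}: ((q U s) U !p)=True (q U s)=True q=True s=True !p=False p=True
s_1={s}: ((q U s) U !p)=True (q U s)=True q=False s=True !p=True p=False
s_2={p,q,r}: ((q U s) U !p)=True (q U s)=True q=True s=False !p=False p=True
s_3={q,r,s}: ((q U s) U !p)=True (q U s)=True q=True s=True !p=True p=False
s_4={p,q,r,s}: ((q U s) U !p)=False (q U s)=True q=True s=True !p=False p=True
F(((q U s) U !p)) holds; first witness at position 0.

Answer: 0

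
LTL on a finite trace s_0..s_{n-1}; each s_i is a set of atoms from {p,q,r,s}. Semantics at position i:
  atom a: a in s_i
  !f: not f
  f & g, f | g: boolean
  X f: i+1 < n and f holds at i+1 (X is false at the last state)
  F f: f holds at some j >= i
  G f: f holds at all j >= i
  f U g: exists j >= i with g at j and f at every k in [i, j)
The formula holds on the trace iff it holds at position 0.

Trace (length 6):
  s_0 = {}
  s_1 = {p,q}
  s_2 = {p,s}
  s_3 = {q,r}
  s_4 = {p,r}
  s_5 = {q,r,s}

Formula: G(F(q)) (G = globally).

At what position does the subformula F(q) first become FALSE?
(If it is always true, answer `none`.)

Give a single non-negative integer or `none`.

s_0={}: F(q)=True q=False
s_1={p,q}: F(q)=True q=True
s_2={p,s}: F(q)=True q=False
s_3={q,r}: F(q)=True q=True
s_4={p,r}: F(q)=True q=False
s_5={q,r,s}: F(q)=True q=True
G(F(q)) holds globally = True
No violation — formula holds at every position.

Answer: none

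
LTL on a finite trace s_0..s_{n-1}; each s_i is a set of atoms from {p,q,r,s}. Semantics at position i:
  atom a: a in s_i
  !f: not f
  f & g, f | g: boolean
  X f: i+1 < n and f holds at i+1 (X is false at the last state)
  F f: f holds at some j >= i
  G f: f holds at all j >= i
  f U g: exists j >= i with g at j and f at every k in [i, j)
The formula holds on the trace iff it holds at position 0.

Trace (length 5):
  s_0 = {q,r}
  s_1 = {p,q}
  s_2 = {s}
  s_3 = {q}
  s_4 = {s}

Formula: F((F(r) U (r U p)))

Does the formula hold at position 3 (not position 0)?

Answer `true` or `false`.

s_0={q,r}: F((F(r) U (r U p)))=True (F(r) U (r U p))=True F(r)=True r=True (r U p)=True p=False
s_1={p,q}: F((F(r) U (r U p)))=True (F(r) U (r U p))=True F(r)=False r=False (r U p)=True p=True
s_2={s}: F((F(r) U (r U p)))=False (F(r) U (r U p))=False F(r)=False r=False (r U p)=False p=False
s_3={q}: F((F(r) U (r U p)))=False (F(r) U (r U p))=False F(r)=False r=False (r U p)=False p=False
s_4={s}: F((F(r) U (r U p)))=False (F(r) U (r U p))=False F(r)=False r=False (r U p)=False p=False
Evaluating at position 3: result = False

Answer: false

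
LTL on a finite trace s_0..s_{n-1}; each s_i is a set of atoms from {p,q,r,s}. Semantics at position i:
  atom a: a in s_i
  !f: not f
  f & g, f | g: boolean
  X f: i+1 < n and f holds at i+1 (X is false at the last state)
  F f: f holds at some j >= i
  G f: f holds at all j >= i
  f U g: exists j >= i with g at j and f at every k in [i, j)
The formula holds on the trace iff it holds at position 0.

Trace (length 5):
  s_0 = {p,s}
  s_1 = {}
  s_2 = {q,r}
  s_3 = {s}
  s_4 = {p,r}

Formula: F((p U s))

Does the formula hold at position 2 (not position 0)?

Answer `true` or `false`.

Answer: true

Derivation:
s_0={p,s}: F((p U s))=True (p U s)=True p=True s=True
s_1={}: F((p U s))=True (p U s)=False p=False s=False
s_2={q,r}: F((p U s))=True (p U s)=False p=False s=False
s_3={s}: F((p U s))=True (p U s)=True p=False s=True
s_4={p,r}: F((p U s))=False (p U s)=False p=True s=False
Evaluating at position 2: result = True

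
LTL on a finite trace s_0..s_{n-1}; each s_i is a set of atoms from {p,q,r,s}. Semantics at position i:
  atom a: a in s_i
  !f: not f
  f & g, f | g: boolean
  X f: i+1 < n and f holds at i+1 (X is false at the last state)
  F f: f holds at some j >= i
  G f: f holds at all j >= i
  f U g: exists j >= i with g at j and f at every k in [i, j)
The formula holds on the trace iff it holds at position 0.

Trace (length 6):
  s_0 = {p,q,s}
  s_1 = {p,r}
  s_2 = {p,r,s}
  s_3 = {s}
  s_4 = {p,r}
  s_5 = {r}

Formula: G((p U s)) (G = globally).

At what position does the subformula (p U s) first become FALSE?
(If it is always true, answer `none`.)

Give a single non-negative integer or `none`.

Answer: 4

Derivation:
s_0={p,q,s}: (p U s)=True p=True s=True
s_1={p,r}: (p U s)=True p=True s=False
s_2={p,r,s}: (p U s)=True p=True s=True
s_3={s}: (p U s)=True p=False s=True
s_4={p,r}: (p U s)=False p=True s=False
s_5={r}: (p U s)=False p=False s=False
G((p U s)) holds globally = False
First violation at position 4.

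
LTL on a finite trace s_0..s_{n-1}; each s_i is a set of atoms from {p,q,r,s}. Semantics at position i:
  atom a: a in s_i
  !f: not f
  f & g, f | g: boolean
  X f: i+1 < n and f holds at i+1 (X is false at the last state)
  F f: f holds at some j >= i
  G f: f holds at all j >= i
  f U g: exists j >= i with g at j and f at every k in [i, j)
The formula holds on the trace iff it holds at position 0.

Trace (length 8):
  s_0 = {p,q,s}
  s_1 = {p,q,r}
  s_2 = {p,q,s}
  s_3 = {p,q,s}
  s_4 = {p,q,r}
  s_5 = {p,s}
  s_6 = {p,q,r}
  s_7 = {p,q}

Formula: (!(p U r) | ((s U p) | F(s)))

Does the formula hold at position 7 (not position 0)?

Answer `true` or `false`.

s_0={p,q,s}: (!(p U r) | ((s U p) | F(s)))=True !(p U r)=False (p U r)=True p=True r=False ((s U p) | F(s))=True (s U p)=True s=True F(s)=True
s_1={p,q,r}: (!(p U r) | ((s U p) | F(s)))=True !(p U r)=False (p U r)=True p=True r=True ((s U p) | F(s))=True (s U p)=True s=False F(s)=True
s_2={p,q,s}: (!(p U r) | ((s U p) | F(s)))=True !(p U r)=False (p U r)=True p=True r=False ((s U p) | F(s))=True (s U p)=True s=True F(s)=True
s_3={p,q,s}: (!(p U r) | ((s U p) | F(s)))=True !(p U r)=False (p U r)=True p=True r=False ((s U p) | F(s))=True (s U p)=True s=True F(s)=True
s_4={p,q,r}: (!(p U r) | ((s U p) | F(s)))=True !(p U r)=False (p U r)=True p=True r=True ((s U p) | F(s))=True (s U p)=True s=False F(s)=True
s_5={p,s}: (!(p U r) | ((s U p) | F(s)))=True !(p U r)=False (p U r)=True p=True r=False ((s U p) | F(s))=True (s U p)=True s=True F(s)=True
s_6={p,q,r}: (!(p U r) | ((s U p) | F(s)))=True !(p U r)=False (p U r)=True p=True r=True ((s U p) | F(s))=True (s U p)=True s=False F(s)=False
s_7={p,q}: (!(p U r) | ((s U p) | F(s)))=True !(p U r)=True (p U r)=False p=True r=False ((s U p) | F(s))=True (s U p)=True s=False F(s)=False
Evaluating at position 7: result = True

Answer: true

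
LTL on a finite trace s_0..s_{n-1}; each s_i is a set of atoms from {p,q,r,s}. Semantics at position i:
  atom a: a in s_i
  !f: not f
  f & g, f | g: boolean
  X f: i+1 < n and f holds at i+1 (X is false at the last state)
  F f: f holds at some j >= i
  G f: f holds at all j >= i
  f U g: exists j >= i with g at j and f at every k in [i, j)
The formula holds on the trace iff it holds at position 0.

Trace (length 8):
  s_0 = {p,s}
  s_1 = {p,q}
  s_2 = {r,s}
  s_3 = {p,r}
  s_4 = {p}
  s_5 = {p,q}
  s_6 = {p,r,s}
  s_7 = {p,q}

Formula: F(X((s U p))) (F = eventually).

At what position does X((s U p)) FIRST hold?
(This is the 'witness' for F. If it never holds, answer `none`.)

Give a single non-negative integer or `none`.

s_0={p,s}: X((s U p))=True (s U p)=True s=True p=True
s_1={p,q}: X((s U p))=True (s U p)=True s=False p=True
s_2={r,s}: X((s U p))=True (s U p)=True s=True p=False
s_3={p,r}: X((s U p))=True (s U p)=True s=False p=True
s_4={p}: X((s U p))=True (s U p)=True s=False p=True
s_5={p,q}: X((s U p))=True (s U p)=True s=False p=True
s_6={p,r,s}: X((s U p))=True (s U p)=True s=True p=True
s_7={p,q}: X((s U p))=False (s U p)=True s=False p=True
F(X((s U p))) holds; first witness at position 0.

Answer: 0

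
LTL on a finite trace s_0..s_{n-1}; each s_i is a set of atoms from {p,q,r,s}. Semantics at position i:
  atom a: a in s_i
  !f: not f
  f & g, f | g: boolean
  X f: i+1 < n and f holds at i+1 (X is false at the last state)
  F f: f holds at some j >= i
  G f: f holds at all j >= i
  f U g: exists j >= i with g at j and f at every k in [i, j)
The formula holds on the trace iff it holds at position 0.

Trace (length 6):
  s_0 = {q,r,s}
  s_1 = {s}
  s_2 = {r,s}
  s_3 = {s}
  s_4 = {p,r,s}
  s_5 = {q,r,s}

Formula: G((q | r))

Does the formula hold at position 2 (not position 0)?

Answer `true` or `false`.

s_0={q,r,s}: G((q | r))=False (q | r)=True q=True r=True
s_1={s}: G((q | r))=False (q | r)=False q=False r=False
s_2={r,s}: G((q | r))=False (q | r)=True q=False r=True
s_3={s}: G((q | r))=False (q | r)=False q=False r=False
s_4={p,r,s}: G((q | r))=True (q | r)=True q=False r=True
s_5={q,r,s}: G((q | r))=True (q | r)=True q=True r=True
Evaluating at position 2: result = False

Answer: false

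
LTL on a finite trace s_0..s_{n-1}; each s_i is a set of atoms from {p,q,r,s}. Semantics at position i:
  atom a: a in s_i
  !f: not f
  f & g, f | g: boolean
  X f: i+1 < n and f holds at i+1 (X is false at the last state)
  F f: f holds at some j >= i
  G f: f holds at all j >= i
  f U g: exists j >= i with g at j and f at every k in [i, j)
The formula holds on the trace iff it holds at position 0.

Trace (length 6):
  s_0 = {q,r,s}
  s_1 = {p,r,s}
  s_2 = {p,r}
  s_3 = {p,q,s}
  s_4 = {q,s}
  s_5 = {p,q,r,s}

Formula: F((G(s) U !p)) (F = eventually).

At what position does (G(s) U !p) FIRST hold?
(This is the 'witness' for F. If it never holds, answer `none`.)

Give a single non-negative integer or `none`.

Answer: 0

Derivation:
s_0={q,r,s}: (G(s) U !p)=True G(s)=False s=True !p=True p=False
s_1={p,r,s}: (G(s) U !p)=False G(s)=False s=True !p=False p=True
s_2={p,r}: (G(s) U !p)=False G(s)=False s=False !p=False p=True
s_3={p,q,s}: (G(s) U !p)=True G(s)=True s=True !p=False p=True
s_4={q,s}: (G(s) U !p)=True G(s)=True s=True !p=True p=False
s_5={p,q,r,s}: (G(s) U !p)=False G(s)=True s=True !p=False p=True
F((G(s) U !p)) holds; first witness at position 0.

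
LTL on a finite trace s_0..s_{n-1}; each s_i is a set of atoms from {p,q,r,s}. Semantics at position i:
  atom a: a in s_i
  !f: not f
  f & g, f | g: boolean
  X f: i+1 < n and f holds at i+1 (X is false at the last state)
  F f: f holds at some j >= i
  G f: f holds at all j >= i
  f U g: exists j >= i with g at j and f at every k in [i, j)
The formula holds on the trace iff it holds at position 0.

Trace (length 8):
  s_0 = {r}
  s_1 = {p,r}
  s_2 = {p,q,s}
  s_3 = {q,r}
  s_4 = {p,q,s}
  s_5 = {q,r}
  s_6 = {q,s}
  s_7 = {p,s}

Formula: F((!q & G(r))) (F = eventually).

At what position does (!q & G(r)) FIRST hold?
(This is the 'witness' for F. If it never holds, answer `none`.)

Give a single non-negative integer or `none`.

s_0={r}: (!q & G(r))=False !q=True q=False G(r)=False r=True
s_1={p,r}: (!q & G(r))=False !q=True q=False G(r)=False r=True
s_2={p,q,s}: (!q & G(r))=False !q=False q=True G(r)=False r=False
s_3={q,r}: (!q & G(r))=False !q=False q=True G(r)=False r=True
s_4={p,q,s}: (!q & G(r))=False !q=False q=True G(r)=False r=False
s_5={q,r}: (!q & G(r))=False !q=False q=True G(r)=False r=True
s_6={q,s}: (!q & G(r))=False !q=False q=True G(r)=False r=False
s_7={p,s}: (!q & G(r))=False !q=True q=False G(r)=False r=False
F((!q & G(r))) does not hold (no witness exists).

Answer: none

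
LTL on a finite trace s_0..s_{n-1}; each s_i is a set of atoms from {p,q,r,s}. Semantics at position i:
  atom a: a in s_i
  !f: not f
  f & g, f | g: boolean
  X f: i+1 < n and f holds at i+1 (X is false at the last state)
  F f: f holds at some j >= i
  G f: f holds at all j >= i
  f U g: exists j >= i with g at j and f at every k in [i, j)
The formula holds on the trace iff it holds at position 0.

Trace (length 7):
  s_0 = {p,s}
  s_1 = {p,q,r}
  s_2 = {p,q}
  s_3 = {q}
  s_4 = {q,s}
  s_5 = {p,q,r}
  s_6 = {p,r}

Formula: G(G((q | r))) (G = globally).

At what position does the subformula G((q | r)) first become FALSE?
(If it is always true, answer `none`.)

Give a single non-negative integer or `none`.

s_0={p,s}: G((q | r))=False (q | r)=False q=False r=False
s_1={p,q,r}: G((q | r))=True (q | r)=True q=True r=True
s_2={p,q}: G((q | r))=True (q | r)=True q=True r=False
s_3={q}: G((q | r))=True (q | r)=True q=True r=False
s_4={q,s}: G((q | r))=True (q | r)=True q=True r=False
s_5={p,q,r}: G((q | r))=True (q | r)=True q=True r=True
s_6={p,r}: G((q | r))=True (q | r)=True q=False r=True
G(G((q | r))) holds globally = False
First violation at position 0.

Answer: 0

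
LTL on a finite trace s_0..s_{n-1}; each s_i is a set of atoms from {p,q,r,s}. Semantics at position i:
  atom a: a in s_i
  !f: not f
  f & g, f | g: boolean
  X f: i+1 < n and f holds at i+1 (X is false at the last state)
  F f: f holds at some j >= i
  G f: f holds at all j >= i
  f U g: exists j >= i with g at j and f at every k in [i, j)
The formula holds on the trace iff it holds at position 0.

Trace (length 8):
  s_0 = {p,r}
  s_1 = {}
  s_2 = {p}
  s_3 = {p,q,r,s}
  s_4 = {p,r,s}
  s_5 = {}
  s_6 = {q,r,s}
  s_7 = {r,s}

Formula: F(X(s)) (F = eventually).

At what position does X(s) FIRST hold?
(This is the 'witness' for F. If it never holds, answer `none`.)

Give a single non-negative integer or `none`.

s_0={p,r}: X(s)=False s=False
s_1={}: X(s)=False s=False
s_2={p}: X(s)=True s=False
s_3={p,q,r,s}: X(s)=True s=True
s_4={p,r,s}: X(s)=False s=True
s_5={}: X(s)=True s=False
s_6={q,r,s}: X(s)=True s=True
s_7={r,s}: X(s)=False s=True
F(X(s)) holds; first witness at position 2.

Answer: 2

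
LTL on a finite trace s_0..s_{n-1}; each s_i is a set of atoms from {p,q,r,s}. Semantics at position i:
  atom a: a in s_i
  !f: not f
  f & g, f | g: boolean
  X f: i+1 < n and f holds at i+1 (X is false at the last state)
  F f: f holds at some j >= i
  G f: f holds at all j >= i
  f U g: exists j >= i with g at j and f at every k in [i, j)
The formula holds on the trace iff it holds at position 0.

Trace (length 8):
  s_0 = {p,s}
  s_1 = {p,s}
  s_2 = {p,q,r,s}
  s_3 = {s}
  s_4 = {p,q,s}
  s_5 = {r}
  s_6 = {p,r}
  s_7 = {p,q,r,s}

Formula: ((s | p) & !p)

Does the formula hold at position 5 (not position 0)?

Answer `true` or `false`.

s_0={p,s}: ((s | p) & !p)=False (s | p)=True s=True p=True !p=False
s_1={p,s}: ((s | p) & !p)=False (s | p)=True s=True p=True !p=False
s_2={p,q,r,s}: ((s | p) & !p)=False (s | p)=True s=True p=True !p=False
s_3={s}: ((s | p) & !p)=True (s | p)=True s=True p=False !p=True
s_4={p,q,s}: ((s | p) & !p)=False (s | p)=True s=True p=True !p=False
s_5={r}: ((s | p) & !p)=False (s | p)=False s=False p=False !p=True
s_6={p,r}: ((s | p) & !p)=False (s | p)=True s=False p=True !p=False
s_7={p,q,r,s}: ((s | p) & !p)=False (s | p)=True s=True p=True !p=False
Evaluating at position 5: result = False

Answer: false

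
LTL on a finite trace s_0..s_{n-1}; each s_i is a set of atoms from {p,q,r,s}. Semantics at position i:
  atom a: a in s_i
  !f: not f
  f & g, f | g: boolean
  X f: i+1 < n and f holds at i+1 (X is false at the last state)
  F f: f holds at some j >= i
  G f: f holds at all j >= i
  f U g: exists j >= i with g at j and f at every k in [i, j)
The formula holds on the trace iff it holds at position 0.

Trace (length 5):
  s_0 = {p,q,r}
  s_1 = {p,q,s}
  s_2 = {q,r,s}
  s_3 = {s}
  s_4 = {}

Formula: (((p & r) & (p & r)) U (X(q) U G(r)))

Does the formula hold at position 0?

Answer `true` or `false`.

Answer: false

Derivation:
s_0={p,q,r}: (((p & r) & (p & r)) U (X(q) U G(r)))=False ((p & r) & (p & r))=True (p & r)=True p=True r=True (X(q) U G(r))=False X(q)=True q=True G(r)=False
s_1={p,q,s}: (((p & r) & (p & r)) U (X(q) U G(r)))=False ((p & r) & (p & r))=False (p & r)=False p=True r=False (X(q) U G(r))=False X(q)=True q=True G(r)=False
s_2={q,r,s}: (((p & r) & (p & r)) U (X(q) U G(r)))=False ((p & r) & (p & r))=False (p & r)=False p=False r=True (X(q) U G(r))=False X(q)=False q=True G(r)=False
s_3={s}: (((p & r) & (p & r)) U (X(q) U G(r)))=False ((p & r) & (p & r))=False (p & r)=False p=False r=False (X(q) U G(r))=False X(q)=False q=False G(r)=False
s_4={}: (((p & r) & (p & r)) U (X(q) U G(r)))=False ((p & r) & (p & r))=False (p & r)=False p=False r=False (X(q) U G(r))=False X(q)=False q=False G(r)=False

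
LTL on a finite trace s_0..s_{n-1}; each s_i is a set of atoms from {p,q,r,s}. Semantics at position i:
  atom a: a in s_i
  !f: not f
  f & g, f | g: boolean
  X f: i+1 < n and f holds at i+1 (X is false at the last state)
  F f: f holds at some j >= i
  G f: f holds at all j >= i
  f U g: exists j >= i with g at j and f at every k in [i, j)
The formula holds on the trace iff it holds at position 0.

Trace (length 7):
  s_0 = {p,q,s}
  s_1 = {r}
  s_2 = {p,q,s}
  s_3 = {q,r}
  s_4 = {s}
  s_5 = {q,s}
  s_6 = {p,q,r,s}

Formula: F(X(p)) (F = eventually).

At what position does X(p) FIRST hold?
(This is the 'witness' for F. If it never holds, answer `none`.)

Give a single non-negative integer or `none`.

s_0={p,q,s}: X(p)=False p=True
s_1={r}: X(p)=True p=False
s_2={p,q,s}: X(p)=False p=True
s_3={q,r}: X(p)=False p=False
s_4={s}: X(p)=False p=False
s_5={q,s}: X(p)=True p=False
s_6={p,q,r,s}: X(p)=False p=True
F(X(p)) holds; first witness at position 1.

Answer: 1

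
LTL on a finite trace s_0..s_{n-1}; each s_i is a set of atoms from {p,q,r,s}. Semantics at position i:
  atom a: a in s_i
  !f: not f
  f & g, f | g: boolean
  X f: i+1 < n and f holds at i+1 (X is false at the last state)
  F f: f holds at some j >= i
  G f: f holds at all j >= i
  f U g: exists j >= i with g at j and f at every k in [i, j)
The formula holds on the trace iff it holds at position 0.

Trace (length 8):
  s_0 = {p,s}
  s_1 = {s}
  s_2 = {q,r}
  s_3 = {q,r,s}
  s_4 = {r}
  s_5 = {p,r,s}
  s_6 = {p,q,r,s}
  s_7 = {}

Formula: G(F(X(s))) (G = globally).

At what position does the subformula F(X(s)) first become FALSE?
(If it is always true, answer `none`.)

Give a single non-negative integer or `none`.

s_0={p,s}: F(X(s))=True X(s)=True s=True
s_1={s}: F(X(s))=True X(s)=False s=True
s_2={q,r}: F(X(s))=True X(s)=True s=False
s_3={q,r,s}: F(X(s))=True X(s)=False s=True
s_4={r}: F(X(s))=True X(s)=True s=False
s_5={p,r,s}: F(X(s))=True X(s)=True s=True
s_6={p,q,r,s}: F(X(s))=False X(s)=False s=True
s_7={}: F(X(s))=False X(s)=False s=False
G(F(X(s))) holds globally = False
First violation at position 6.

Answer: 6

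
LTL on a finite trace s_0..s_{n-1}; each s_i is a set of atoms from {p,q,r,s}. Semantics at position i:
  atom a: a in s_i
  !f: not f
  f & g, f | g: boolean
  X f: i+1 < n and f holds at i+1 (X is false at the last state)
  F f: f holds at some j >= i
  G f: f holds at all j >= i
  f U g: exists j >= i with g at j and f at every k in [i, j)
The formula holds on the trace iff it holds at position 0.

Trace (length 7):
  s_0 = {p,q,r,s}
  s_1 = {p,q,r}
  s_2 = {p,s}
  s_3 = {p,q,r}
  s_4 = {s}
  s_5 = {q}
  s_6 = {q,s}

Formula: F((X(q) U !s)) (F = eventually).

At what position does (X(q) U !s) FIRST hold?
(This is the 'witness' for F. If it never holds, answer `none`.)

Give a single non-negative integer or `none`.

Answer: 0

Derivation:
s_0={p,q,r,s}: (X(q) U !s)=True X(q)=True q=True !s=False s=True
s_1={p,q,r}: (X(q) U !s)=True X(q)=False q=True !s=True s=False
s_2={p,s}: (X(q) U !s)=True X(q)=True q=False !s=False s=True
s_3={p,q,r}: (X(q) U !s)=True X(q)=False q=True !s=True s=False
s_4={s}: (X(q) U !s)=True X(q)=True q=False !s=False s=True
s_5={q}: (X(q) U !s)=True X(q)=True q=True !s=True s=False
s_6={q,s}: (X(q) U !s)=False X(q)=False q=True !s=False s=True
F((X(q) U !s)) holds; first witness at position 0.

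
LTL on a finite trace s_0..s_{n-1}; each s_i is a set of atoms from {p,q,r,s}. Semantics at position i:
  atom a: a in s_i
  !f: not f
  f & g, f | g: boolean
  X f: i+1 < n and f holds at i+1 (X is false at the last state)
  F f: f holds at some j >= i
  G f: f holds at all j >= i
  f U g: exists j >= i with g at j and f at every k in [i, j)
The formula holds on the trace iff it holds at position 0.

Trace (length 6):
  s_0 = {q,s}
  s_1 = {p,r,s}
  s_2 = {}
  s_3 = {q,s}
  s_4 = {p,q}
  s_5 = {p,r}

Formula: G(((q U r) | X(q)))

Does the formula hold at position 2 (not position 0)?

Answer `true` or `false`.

s_0={q,s}: G(((q U r) | X(q)))=True ((q U r) | X(q))=True (q U r)=True q=True r=False X(q)=False
s_1={p,r,s}: G(((q U r) | X(q)))=True ((q U r) | X(q))=True (q U r)=True q=False r=True X(q)=False
s_2={}: G(((q U r) | X(q)))=True ((q U r) | X(q))=True (q U r)=False q=False r=False X(q)=True
s_3={q,s}: G(((q U r) | X(q)))=True ((q U r) | X(q))=True (q U r)=True q=True r=False X(q)=True
s_4={p,q}: G(((q U r) | X(q)))=True ((q U r) | X(q))=True (q U r)=True q=True r=False X(q)=False
s_5={p,r}: G(((q U r) | X(q)))=True ((q U r) | X(q))=True (q U r)=True q=False r=True X(q)=False
Evaluating at position 2: result = True

Answer: true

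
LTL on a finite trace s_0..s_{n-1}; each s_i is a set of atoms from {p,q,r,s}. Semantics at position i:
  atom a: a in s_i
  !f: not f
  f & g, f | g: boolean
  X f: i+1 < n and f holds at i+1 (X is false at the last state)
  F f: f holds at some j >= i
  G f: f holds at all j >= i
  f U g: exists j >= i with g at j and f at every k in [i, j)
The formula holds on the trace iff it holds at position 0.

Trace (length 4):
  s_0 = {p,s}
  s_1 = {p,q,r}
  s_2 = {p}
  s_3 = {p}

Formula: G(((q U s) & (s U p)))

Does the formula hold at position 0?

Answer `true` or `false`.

Answer: false

Derivation:
s_0={p,s}: G(((q U s) & (s U p)))=False ((q U s) & (s U p))=True (q U s)=True q=False s=True (s U p)=True p=True
s_1={p,q,r}: G(((q U s) & (s U p)))=False ((q U s) & (s U p))=False (q U s)=False q=True s=False (s U p)=True p=True
s_2={p}: G(((q U s) & (s U p)))=False ((q U s) & (s U p))=False (q U s)=False q=False s=False (s U p)=True p=True
s_3={p}: G(((q U s) & (s U p)))=False ((q U s) & (s U p))=False (q U s)=False q=False s=False (s U p)=True p=True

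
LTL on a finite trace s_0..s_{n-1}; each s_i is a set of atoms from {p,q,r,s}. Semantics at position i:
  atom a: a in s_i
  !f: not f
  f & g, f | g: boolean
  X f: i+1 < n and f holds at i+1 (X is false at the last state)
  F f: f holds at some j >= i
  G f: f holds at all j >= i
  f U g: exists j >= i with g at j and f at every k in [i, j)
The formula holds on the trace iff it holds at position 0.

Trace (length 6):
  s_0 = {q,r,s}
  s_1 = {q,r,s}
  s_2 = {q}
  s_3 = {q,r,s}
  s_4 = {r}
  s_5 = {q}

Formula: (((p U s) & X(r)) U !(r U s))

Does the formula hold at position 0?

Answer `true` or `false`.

Answer: false

Derivation:
s_0={q,r,s}: (((p U s) & X(r)) U !(r U s))=False ((p U s) & X(r))=True (p U s)=True p=False s=True X(r)=True r=True !(r U s)=False (r U s)=True
s_1={q,r,s}: (((p U s) & X(r)) U !(r U s))=False ((p U s) & X(r))=False (p U s)=True p=False s=True X(r)=False r=True !(r U s)=False (r U s)=True
s_2={q}: (((p U s) & X(r)) U !(r U s))=True ((p U s) & X(r))=False (p U s)=False p=False s=False X(r)=True r=False !(r U s)=True (r U s)=False
s_3={q,r,s}: (((p U s) & X(r)) U !(r U s))=True ((p U s) & X(r))=True (p U s)=True p=False s=True X(r)=True r=True !(r U s)=False (r U s)=True
s_4={r}: (((p U s) & X(r)) U !(r U s))=True ((p U s) & X(r))=False (p U s)=False p=False s=False X(r)=False r=True !(r U s)=True (r U s)=False
s_5={q}: (((p U s) & X(r)) U !(r U s))=True ((p U s) & X(r))=False (p U s)=False p=False s=False X(r)=False r=False !(r U s)=True (r U s)=False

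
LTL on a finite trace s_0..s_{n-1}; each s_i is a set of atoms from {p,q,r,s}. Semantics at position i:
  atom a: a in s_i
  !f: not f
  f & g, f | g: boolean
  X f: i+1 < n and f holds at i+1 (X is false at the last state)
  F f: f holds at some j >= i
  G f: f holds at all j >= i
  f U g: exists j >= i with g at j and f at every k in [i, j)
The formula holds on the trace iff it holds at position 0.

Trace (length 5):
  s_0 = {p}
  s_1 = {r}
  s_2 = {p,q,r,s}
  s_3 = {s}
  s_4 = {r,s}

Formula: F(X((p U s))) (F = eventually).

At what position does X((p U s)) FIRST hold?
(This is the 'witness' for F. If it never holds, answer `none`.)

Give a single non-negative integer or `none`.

s_0={p}: X((p U s))=False (p U s)=False p=True s=False
s_1={r}: X((p U s))=True (p U s)=False p=False s=False
s_2={p,q,r,s}: X((p U s))=True (p U s)=True p=True s=True
s_3={s}: X((p U s))=True (p U s)=True p=False s=True
s_4={r,s}: X((p U s))=False (p U s)=True p=False s=True
F(X((p U s))) holds; first witness at position 1.

Answer: 1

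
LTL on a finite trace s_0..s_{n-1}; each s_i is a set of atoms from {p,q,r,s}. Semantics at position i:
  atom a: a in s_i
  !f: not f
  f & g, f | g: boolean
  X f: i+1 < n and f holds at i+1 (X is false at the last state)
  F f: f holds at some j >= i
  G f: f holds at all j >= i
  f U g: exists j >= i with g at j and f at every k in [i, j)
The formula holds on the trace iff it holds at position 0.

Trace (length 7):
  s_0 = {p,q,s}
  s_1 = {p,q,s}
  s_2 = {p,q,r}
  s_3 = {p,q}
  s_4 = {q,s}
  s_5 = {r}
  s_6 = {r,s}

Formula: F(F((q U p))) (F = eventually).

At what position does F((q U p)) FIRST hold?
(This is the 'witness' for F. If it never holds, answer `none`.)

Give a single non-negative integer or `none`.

s_0={p,q,s}: F((q U p))=True (q U p)=True q=True p=True
s_1={p,q,s}: F((q U p))=True (q U p)=True q=True p=True
s_2={p,q,r}: F((q U p))=True (q U p)=True q=True p=True
s_3={p,q}: F((q U p))=True (q U p)=True q=True p=True
s_4={q,s}: F((q U p))=False (q U p)=False q=True p=False
s_5={r}: F((q U p))=False (q U p)=False q=False p=False
s_6={r,s}: F((q U p))=False (q U p)=False q=False p=False
F(F((q U p))) holds; first witness at position 0.

Answer: 0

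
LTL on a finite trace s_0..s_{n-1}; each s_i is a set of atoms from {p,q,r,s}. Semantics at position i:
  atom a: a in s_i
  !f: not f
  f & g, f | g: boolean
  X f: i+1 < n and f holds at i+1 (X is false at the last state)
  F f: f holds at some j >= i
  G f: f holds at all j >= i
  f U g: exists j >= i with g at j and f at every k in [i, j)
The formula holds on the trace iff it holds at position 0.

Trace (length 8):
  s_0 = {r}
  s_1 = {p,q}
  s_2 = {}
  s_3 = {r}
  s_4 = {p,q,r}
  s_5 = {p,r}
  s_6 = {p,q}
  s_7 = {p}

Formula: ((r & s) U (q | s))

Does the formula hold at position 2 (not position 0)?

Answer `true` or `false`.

s_0={r}: ((r & s) U (q | s))=False (r & s)=False r=True s=False (q | s)=False q=False
s_1={p,q}: ((r & s) U (q | s))=True (r & s)=False r=False s=False (q | s)=True q=True
s_2={}: ((r & s) U (q | s))=False (r & s)=False r=False s=False (q | s)=False q=False
s_3={r}: ((r & s) U (q | s))=False (r & s)=False r=True s=False (q | s)=False q=False
s_4={p,q,r}: ((r & s) U (q | s))=True (r & s)=False r=True s=False (q | s)=True q=True
s_5={p,r}: ((r & s) U (q | s))=False (r & s)=False r=True s=False (q | s)=False q=False
s_6={p,q}: ((r & s) U (q | s))=True (r & s)=False r=False s=False (q | s)=True q=True
s_7={p}: ((r & s) U (q | s))=False (r & s)=False r=False s=False (q | s)=False q=False
Evaluating at position 2: result = False

Answer: false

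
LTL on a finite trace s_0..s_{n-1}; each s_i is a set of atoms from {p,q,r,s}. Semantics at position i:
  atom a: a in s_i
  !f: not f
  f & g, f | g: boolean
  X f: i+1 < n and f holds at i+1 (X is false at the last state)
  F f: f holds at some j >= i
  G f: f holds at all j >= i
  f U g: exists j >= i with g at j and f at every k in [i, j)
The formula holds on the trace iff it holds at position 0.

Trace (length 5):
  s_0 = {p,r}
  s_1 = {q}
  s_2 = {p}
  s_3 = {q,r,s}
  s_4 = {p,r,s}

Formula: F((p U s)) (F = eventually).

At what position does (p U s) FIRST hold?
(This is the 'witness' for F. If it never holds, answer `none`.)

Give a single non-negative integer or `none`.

s_0={p,r}: (p U s)=False p=True s=False
s_1={q}: (p U s)=False p=False s=False
s_2={p}: (p U s)=True p=True s=False
s_3={q,r,s}: (p U s)=True p=False s=True
s_4={p,r,s}: (p U s)=True p=True s=True
F((p U s)) holds; first witness at position 2.

Answer: 2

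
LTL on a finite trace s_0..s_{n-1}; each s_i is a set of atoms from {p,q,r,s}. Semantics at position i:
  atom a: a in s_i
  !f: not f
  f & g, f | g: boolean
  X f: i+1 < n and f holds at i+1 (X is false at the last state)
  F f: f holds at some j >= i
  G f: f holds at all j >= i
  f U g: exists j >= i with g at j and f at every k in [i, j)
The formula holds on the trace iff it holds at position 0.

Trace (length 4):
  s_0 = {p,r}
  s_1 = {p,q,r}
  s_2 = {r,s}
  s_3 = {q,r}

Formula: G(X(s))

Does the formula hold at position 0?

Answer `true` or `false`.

Answer: false

Derivation:
s_0={p,r}: G(X(s))=False X(s)=False s=False
s_1={p,q,r}: G(X(s))=False X(s)=True s=False
s_2={r,s}: G(X(s))=False X(s)=False s=True
s_3={q,r}: G(X(s))=False X(s)=False s=False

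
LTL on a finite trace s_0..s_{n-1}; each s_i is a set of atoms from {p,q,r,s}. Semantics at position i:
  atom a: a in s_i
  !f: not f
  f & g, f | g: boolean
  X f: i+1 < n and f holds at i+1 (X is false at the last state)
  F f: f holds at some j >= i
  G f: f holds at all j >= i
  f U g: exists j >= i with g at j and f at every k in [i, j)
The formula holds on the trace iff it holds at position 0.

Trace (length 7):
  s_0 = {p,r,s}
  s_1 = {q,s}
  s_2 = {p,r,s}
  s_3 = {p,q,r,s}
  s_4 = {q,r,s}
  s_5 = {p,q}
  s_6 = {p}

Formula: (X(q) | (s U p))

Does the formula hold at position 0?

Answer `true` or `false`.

Answer: true

Derivation:
s_0={p,r,s}: (X(q) | (s U p))=True X(q)=True q=False (s U p)=True s=True p=True
s_1={q,s}: (X(q) | (s U p))=True X(q)=False q=True (s U p)=True s=True p=False
s_2={p,r,s}: (X(q) | (s U p))=True X(q)=True q=False (s U p)=True s=True p=True
s_3={p,q,r,s}: (X(q) | (s U p))=True X(q)=True q=True (s U p)=True s=True p=True
s_4={q,r,s}: (X(q) | (s U p))=True X(q)=True q=True (s U p)=True s=True p=False
s_5={p,q}: (X(q) | (s U p))=True X(q)=False q=True (s U p)=True s=False p=True
s_6={p}: (X(q) | (s U p))=True X(q)=False q=False (s U p)=True s=False p=True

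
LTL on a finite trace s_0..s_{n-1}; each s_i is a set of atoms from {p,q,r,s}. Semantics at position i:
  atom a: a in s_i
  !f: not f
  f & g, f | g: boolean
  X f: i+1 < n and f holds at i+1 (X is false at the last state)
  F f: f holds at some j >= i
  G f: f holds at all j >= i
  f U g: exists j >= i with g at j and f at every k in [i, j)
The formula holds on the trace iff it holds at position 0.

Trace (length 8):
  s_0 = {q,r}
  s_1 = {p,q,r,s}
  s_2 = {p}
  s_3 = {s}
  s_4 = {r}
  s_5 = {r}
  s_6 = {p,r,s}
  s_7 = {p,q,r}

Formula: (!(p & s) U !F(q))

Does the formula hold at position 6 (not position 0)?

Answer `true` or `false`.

Answer: false

Derivation:
s_0={q,r}: (!(p & s) U !F(q))=False !(p & s)=True (p & s)=False p=False s=False !F(q)=False F(q)=True q=True
s_1={p,q,r,s}: (!(p & s) U !F(q))=False !(p & s)=False (p & s)=True p=True s=True !F(q)=False F(q)=True q=True
s_2={p}: (!(p & s) U !F(q))=False !(p & s)=True (p & s)=False p=True s=False !F(q)=False F(q)=True q=False
s_3={s}: (!(p & s) U !F(q))=False !(p & s)=True (p & s)=False p=False s=True !F(q)=False F(q)=True q=False
s_4={r}: (!(p & s) U !F(q))=False !(p & s)=True (p & s)=False p=False s=False !F(q)=False F(q)=True q=False
s_5={r}: (!(p & s) U !F(q))=False !(p & s)=True (p & s)=False p=False s=False !F(q)=False F(q)=True q=False
s_6={p,r,s}: (!(p & s) U !F(q))=False !(p & s)=False (p & s)=True p=True s=True !F(q)=False F(q)=True q=False
s_7={p,q,r}: (!(p & s) U !F(q))=False !(p & s)=True (p & s)=False p=True s=False !F(q)=False F(q)=True q=True
Evaluating at position 6: result = False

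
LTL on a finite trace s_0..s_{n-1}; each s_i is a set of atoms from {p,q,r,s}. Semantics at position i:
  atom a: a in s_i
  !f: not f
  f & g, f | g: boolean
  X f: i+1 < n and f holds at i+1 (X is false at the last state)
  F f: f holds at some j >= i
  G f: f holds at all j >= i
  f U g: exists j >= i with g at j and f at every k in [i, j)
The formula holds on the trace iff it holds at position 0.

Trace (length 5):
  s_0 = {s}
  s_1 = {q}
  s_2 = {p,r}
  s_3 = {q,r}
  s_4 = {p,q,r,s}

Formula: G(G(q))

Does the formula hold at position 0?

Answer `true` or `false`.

s_0={s}: G(G(q))=False G(q)=False q=False
s_1={q}: G(G(q))=False G(q)=False q=True
s_2={p,r}: G(G(q))=False G(q)=False q=False
s_3={q,r}: G(G(q))=True G(q)=True q=True
s_4={p,q,r,s}: G(G(q))=True G(q)=True q=True

Answer: false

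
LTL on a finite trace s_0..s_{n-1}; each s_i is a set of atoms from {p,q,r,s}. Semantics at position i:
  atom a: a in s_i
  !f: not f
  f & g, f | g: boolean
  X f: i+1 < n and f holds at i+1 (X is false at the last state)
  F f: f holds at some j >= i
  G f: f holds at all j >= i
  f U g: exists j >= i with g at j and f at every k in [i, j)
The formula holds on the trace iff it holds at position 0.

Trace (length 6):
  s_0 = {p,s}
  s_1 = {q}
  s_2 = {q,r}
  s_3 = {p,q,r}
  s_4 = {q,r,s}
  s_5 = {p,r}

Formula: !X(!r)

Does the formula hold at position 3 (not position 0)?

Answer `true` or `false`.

s_0={p,s}: !X(!r)=False X(!r)=True !r=True r=False
s_1={q}: !X(!r)=True X(!r)=False !r=True r=False
s_2={q,r}: !X(!r)=True X(!r)=False !r=False r=True
s_3={p,q,r}: !X(!r)=True X(!r)=False !r=False r=True
s_4={q,r,s}: !X(!r)=True X(!r)=False !r=False r=True
s_5={p,r}: !X(!r)=True X(!r)=False !r=False r=True
Evaluating at position 3: result = True

Answer: true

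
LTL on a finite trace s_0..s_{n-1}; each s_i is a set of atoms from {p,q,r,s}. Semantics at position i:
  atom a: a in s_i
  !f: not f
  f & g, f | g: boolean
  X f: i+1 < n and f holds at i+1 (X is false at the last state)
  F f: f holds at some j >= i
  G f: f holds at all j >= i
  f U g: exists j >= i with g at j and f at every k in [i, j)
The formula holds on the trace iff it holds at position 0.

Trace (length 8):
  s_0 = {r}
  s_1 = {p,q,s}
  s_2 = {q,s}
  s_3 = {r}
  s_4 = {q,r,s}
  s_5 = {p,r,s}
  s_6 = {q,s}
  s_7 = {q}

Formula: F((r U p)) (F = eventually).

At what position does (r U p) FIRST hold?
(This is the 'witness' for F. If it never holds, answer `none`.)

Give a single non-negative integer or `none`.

Answer: 0

Derivation:
s_0={r}: (r U p)=True r=True p=False
s_1={p,q,s}: (r U p)=True r=False p=True
s_2={q,s}: (r U p)=False r=False p=False
s_3={r}: (r U p)=True r=True p=False
s_4={q,r,s}: (r U p)=True r=True p=False
s_5={p,r,s}: (r U p)=True r=True p=True
s_6={q,s}: (r U p)=False r=False p=False
s_7={q}: (r U p)=False r=False p=False
F((r U p)) holds; first witness at position 0.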